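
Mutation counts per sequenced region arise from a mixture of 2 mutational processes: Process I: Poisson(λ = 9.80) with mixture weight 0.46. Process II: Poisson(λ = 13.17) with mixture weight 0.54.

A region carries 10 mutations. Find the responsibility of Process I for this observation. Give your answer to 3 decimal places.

Posterior ∝ prior × likelihood, so P(k | x) ∝ w_k f_k(x); normalise over all components.
Component likelihoods at x = 10 mutations:
  p_I = 0.124857
  p_II = 0.0824967
Multiply by the mixture weights:
  w_I·p_I = 0.46 × 0.124857 = 0.0574341
  w_II·p_II = 0.54 × 0.0824967 = 0.0445482
Denominator: 0.0574341 + 0.0445482 = 0.101982
So the posterior for Process I is 0.0574341 / 0.101982 ≈ 0.563.

0.563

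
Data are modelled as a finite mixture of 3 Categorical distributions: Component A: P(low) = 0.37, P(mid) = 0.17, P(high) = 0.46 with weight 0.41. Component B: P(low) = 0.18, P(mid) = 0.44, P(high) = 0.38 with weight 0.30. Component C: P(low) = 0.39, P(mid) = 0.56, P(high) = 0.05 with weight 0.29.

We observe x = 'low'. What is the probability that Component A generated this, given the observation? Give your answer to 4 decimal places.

Posterior ∝ prior × likelihood, so P(k | x) ∝ π_k f_k(x); normalise over all components.
Categorical probabilities:
  L_A = 0.37
  L_B = 0.18
  L_C = 0.39
Weight by the priors:
  π_A·L_A = 0.41 × 0.37 = 0.1517
  π_B·L_B = 0.30 × 0.18 = 0.054
  π_C·L_C = 0.29 × 0.39 = 0.1131
Denominator: 0.1517 + 0.054 + 0.1131 = 0.3188
P(Component A | data) ≈ 0.4758

0.4758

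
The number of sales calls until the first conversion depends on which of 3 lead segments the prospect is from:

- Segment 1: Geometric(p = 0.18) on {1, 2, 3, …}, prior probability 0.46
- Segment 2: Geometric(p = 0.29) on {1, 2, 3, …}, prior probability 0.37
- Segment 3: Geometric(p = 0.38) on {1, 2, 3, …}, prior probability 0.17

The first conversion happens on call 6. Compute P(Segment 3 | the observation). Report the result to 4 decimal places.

The responsibility of component k is π_k f_k(x) divided by Σ_j π_j f_j(x).
Evaluate each component's likelihood at the observed value:
  f_1 = 0.0667332
  f_2 = 0.0523227
  f_3 = 0.034813
Prior × likelihood for each component:
  π_1·f_1 = 0.46 × 0.0667332 = 0.0306973
  π_2·f_2 = 0.37 × 0.0523227 = 0.0193594
  π_3·f_3 = 0.17 × 0.034813 = 0.00591822
Denominator: 0.0306973 + 0.0193594 + 0.00591822 = 0.0559749
Responsibility of Segment 3: 0.00591822 / 0.0559749 ≈ 0.1057

0.1057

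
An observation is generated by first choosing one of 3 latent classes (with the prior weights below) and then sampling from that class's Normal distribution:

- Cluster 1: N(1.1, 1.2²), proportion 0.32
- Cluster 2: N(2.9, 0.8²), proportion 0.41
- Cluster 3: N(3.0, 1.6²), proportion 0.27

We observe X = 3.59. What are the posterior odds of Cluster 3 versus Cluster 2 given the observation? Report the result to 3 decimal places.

0.446

Since P(k|x) ∝ w_k f_k(x), the posterior odds are w_i f_i(x) / (w_j f_j(x)).
Component likelihoods at x = 3.59:
  f_1 = (1/(1.2·√(2π)))·exp(−(3.59−1.1)²/(2·1.2²)) = 0.332452·exp(-2.15281) = 0.0386166
  f_2 = (1/(0.8·√(2π)))·exp(−(3.59−2.9)²/(2·0.8²)) = 0.498678·exp(-0.37195) = 0.343782
  f_3 = (1/(1.6·√(2π)))·exp(−(3.59−3.0)²/(2·1.6²)) = 0.249339·exp(-0.06799) = 0.23295
Odds = (0.27/0.41) × (0.23295/0.343782) = 0.658537 × 0.677611 ≈ 0.446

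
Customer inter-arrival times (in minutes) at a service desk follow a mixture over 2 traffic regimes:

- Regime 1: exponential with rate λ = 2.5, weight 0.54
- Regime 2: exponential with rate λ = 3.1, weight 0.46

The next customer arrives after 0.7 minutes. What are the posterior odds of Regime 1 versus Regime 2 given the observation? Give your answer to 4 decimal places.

Posterior odds = (π_i f_i(x)) / (π_j f_j(x)); the normalising sum cancels.
Component likelihoods at x = 0.7 minutes:
  f_1 = 0.434435
  f_2 = 0.353951
Posterior odds = (π_1·f_1) / (π_2·f_2) = (0.54·0.434435) / (0.46·0.353951) = 0.234595 / 0.162817 ≈ 1.4408

1.4408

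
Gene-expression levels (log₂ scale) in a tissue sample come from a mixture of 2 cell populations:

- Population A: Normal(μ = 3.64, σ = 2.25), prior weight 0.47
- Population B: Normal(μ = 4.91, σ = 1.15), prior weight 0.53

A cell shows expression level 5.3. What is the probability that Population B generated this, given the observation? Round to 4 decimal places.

0.7322

Apply Bayes' rule: the posterior for each component is proportional to its prior times its likelihood at x.
Evaluate each component's likelihood at the observed value:
  f_A = (1/(2.25·√(2π)))·exp(−(5.3−3.64)²/(2·2.25²)) = 0.177308·exp(-0.27216) = 0.135061
  f_B = (1/(1.15·√(2π)))·exp(−(5.3−4.91)²/(2·1.15²)) = 0.346906·exp(-0.05750) = 0.32752
Weight by the priors:
  w_A·f_A = 0.47 × 0.135061 = 0.0634788
  w_B·f_B = 0.53 × 0.32752 = 0.173586
Normaliser: 0.0634788 + 0.173586 = 0.237065
So the posterior for Population B is 0.173586 / 0.237065 ≈ 0.7322.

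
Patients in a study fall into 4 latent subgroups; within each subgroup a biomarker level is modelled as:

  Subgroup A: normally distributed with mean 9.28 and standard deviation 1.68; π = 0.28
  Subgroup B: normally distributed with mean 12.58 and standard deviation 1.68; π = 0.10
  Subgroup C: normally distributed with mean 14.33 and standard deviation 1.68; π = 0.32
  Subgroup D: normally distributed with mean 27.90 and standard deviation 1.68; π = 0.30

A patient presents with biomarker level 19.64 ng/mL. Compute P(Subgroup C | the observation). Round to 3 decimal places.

0.993

P(component k | x) = π_k·f_k(x) / marginal(x), where marginal(x) = Σ_j π_j·f_j(x).
Evaluate each component's likelihood at the observed value:
  L_A = (1/(1.68·√(2π)))·exp(−(19.64−9.28)²/(2·1.68²)) = 0.237466·exp(-19.01389) = 1.31212e-09
  L_B = (1/(1.68·√(2π)))·exp(−(19.64−12.58)²/(2·1.68²)) = 0.237466·exp(-8.83000) = 3.4736e-05
  L_C = (1/(1.68·√(2π)))·exp(−(19.64−14.33)²/(2·1.68²)) = 0.237466·exp(-4.99506) = 0.00160796
  L_D = (1/(1.68·√(2π)))·exp(−(19.64−27.90)²/(2·1.68²)) = 0.237466·exp(-12.08681) = 1.33773e-06
Unnormalised posteriors:
  π_A·L_A = 0.28 × 1.31212e-09 = 3.67394e-10
  π_B·L_B = 0.10 × 3.4736e-05 = 3.4736e-06
  π_C·L_C = 0.32 × 0.00160796 = 0.000514547
  π_D·L_D = 0.30 × 1.33773e-06 = 4.01318e-07
Denominator: 3.67394e-10 + 3.4736e-06 + 0.000514547 + 4.01318e-07 = 0.000518422
So the posterior for Subgroup C is 0.000514547 / 0.000518422 ≈ 0.993.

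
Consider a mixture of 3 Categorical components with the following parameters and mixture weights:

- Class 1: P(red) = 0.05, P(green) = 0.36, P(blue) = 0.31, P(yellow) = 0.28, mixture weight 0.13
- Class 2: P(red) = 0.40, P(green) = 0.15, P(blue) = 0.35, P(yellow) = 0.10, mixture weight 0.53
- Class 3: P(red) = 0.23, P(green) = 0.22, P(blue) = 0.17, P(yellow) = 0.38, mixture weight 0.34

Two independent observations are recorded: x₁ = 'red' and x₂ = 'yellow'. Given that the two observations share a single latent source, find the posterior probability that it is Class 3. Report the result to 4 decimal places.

0.5635

By Bayes' theorem, P(k | x) = w_k f_k(x) / Σ_j w_j f_j(x).
Since both observations come from the same component, the likelihood for component k is f_k(x₁)·f_k(x₂).
  p_1 = [P(red | comp) = 0.05] × [0.28] = 0.014
  p_2 = [P(red | comp) = 0.40] × [0.1] = 0.04
  p_3 = [P(red | comp) = 0.23] × [0.38] = 0.0874
Multiply by the mixture weights:
  w_1·p_1 = 0.13 × 0.014 = 0.00182
  w_2·p_2 = 0.53 × 0.04 = 0.0212
  w_3·p_3 = 0.34 × 0.0874 = 0.029716
Normaliser: 0.00182 + 0.0212 + 0.029716 = 0.052736
P(Class 3 | x₁,x₂) = 0.029716 / 0.052736 ≈ 0.5635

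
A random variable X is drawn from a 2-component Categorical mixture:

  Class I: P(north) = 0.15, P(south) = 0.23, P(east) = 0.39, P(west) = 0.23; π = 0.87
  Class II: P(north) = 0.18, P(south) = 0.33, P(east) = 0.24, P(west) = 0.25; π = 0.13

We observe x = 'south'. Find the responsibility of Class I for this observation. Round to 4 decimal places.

By Bayes' theorem, P(k | x) = π_k f_k(x) / Σ_j π_j f_j(x).
Evaluate each component's likelihood at the observed value:
  L_I = 0.23
  L_II = 0.33
Unnormalised posteriors:
  π_I·L_I = 0.87 × 0.23 = 0.2001
  π_II·L_II = 0.13 × 0.33 = 0.0429
Sum: 0.2001 + 0.0429 = 0.243
So the posterior for Class I is 0.2001 / 0.243 ≈ 0.8235.

0.8235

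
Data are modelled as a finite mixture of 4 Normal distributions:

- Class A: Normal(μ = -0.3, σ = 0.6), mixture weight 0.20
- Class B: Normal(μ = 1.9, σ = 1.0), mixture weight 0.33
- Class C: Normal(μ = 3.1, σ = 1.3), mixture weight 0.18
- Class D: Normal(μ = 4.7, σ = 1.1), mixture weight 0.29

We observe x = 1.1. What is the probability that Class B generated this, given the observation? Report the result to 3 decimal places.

0.785

Posterior ∝ prior × likelihood, so P(k | x) ∝ π_k f_k(x); normalise over all components.
Component likelihoods at x = 1.1:
  L_A = (1/(0.6·√(2π)))·exp(−(1.1−-0.3)²/(2·0.6²)) = 0.664904·exp(-2.72222) = 0.0437031
  L_B = (1/(1.0·√(2π)))·exp(−(1.1−1.9)²/(2·1.0²)) = 0.398942·exp(-0.32000) = 0.289692
  L_C = (1/(1.3·√(2π)))·exp(−(1.1−3.1)²/(2·1.3²)) = 0.306879·exp(-1.18343) = 0.0939742
  L_D = (1/(1.1·√(2π)))·exp(−(1.1−4.7)²/(2·1.1²)) = 0.362675·exp(-5.35537) = 0.00171281
Weight by the priors:
  π_A·L_A = 0.20 × 0.0437031 = 0.00874063
  π_B·L_B = 0.33 × 0.289692 = 0.0955982
  π_C·L_C = 0.18 × 0.0939742 = 0.0169154
  π_D·L_D = 0.29 × 0.00171281 = 0.000496715
Normaliser: 0.00874063 + 0.0955982 + 0.0169154 + 0.000496715 = 0.121751
P(Class B | data) = 0.0955982 / 0.121751 ≈ 0.785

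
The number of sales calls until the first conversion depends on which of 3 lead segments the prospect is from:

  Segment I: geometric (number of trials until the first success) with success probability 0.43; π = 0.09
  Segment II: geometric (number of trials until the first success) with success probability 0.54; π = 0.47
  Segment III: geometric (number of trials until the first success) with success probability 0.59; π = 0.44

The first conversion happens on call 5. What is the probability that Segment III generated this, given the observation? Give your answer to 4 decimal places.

By Bayes' theorem, P(k | x) = w_k f_k(x) / Σ_j w_j f_j(x).
Evaluate each component's likelihood at the observed value:
  f_I = 0.43·(1−0.43)^4 = 0.43·0.10556 = 0.0453908
  f_II = 0.54·(1−0.54)^4 = 0.54·0.0447746 = 0.0241783
  f_III = 0.59·(1−0.59)^4 = 0.59·0.0282576 = 0.016672
Weight by the priors:
  w_I·f_I = 0.09 × 0.0453908 = 0.00408517
  w_II·f_II = 0.47 × 0.0241783 = 0.0113638
  w_III·f_III = 0.44 × 0.016672 = 0.00733568
Marginal: 0.00408517 + 0.0113638 + 0.00733568 = 0.0227846
P(Segment III | 5) ≈ 0.3220

0.3220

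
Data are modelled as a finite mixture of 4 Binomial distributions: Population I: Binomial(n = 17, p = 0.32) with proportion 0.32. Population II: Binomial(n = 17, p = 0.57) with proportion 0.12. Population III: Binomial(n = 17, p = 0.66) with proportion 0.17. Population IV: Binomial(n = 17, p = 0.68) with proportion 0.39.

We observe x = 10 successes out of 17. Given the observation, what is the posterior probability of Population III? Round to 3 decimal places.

Posterior ∝ prior × likelihood, so P(k | x) ∝ P(Z=k) f_k(x); normalise over all components.
Binomial probabilities:
  p_I = C(17,10)·0.32^10·0.68^7 = 19448·1.1259e-05·0.0672299 = 0.014721
  p_II = C(17,10)·0.57^10·0.43^7 = 19448·0.00362033·0.00271819 = 0.191383
  p_III = C(17,10)·0.66^10·0.34^7 = 19448·0.0156834·0.000525234 = 0.160202
  p_IV = C(17,10)·0.68^10·0.32^7 = 19448·0.0211392·0.000343597 = 0.141258
Unnormalised posteriors:
  P(Z=I)·p_I = 0.32 × 0.014721 = 0.00471072
  P(Z=II)·p_II = 0.12 × 0.191383 = 0.0229659
  P(Z=III)·p_III = 0.17 × 0.160202 = 0.0272343
  P(Z=IV)·p_IV = 0.39 × 0.141258 = 0.0550907
Evidence: 0.00471072 + 0.0229659 + 0.0272343 + 0.0550907 = 0.110002
So the posterior for Population III is 0.0272343 / 0.110002 ≈ 0.248.

0.248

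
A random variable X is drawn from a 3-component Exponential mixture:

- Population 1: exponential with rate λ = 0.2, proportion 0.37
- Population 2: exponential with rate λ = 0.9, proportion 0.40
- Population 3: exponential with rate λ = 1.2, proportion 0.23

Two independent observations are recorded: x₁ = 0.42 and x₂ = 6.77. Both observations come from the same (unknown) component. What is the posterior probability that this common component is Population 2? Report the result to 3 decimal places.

P(component k | x) = P(Z=k)·f_k(x) / marginal(x), where marginal(x) = Σ_j P(Z=j)·f_j(x).
Since both observations come from the same component, the likelihood for component k is f_k(x₁)·f_k(x₂).
  f_1 = [0.2·e^(−0.2·0.42) = 0.2·e^(−0.0840) = 0.183886] × [0.0516411] = 0.00949608
  f_2 = [0.9·e^(−0.9·0.42) = 0.9·e^(−0.3780) = 0.616707] × [0.00203276] = 0.00125362
  f_3 = [1.2·e^(−1.2·0.42) = 1.2·e^(−0.5040) = 0.724931] × [0.000355609] = 0.000257792
Weight by the priors:
  P(Z=1)·f_1 = 0.37 × 0.00949608 = 0.00351355
  P(Z=2)·f_2 = 0.40 × 0.00125362 = 0.000501447
  P(Z=3)·f_3 = 0.23 × 0.000257792 = 5.92922e-05
Denominator: 0.00351355 + 0.000501447 + 5.92922e-05 = 0.00407429
P(Population 2 | x₁, x₂) ≈ 0.123

0.123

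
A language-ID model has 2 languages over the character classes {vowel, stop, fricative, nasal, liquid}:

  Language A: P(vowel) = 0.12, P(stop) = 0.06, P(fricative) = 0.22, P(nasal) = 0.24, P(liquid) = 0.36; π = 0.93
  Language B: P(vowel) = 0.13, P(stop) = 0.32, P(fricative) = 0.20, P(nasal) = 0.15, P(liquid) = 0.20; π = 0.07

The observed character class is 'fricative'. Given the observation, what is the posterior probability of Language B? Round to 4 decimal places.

Posterior ∝ prior × likelihood, so P(k | x) ∝ π_k f_k(x); normalise over all components.
Component likelihoods at x = 'fricative':
  f_A = P(fricative | comp) = 0.22
  f_B = P(fricative | comp) = 0.20
Multiply by the mixture weights:
  π_A·f_A = 0.93 × 0.22 = 0.2046
  π_B·f_B = 0.07 × 0.2 = 0.014
Denominator: 0.2046 + 0.014 = 0.2186
P(Language B | 'fricative') ≈ 0.0640

0.0640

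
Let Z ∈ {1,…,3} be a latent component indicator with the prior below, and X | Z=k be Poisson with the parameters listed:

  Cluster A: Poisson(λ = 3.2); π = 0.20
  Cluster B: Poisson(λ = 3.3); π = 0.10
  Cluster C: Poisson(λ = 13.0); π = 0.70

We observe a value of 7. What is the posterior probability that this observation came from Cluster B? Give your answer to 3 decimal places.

By Bayes' theorem, P(k | x) = w_k f_k(x) / Σ_j w_j f_j(x).
Poisson probabilities:
  p_A = 0.0277893
  p_B = 0.0311886
  p_C = 0.0281413
Prior × likelihood for each component:
  w_A·p_A = 0.20 × 0.0277893 = 0.00555785
  w_B·p_B = 0.10 × 0.0311886 = 0.00311886
  w_C·p_C = 0.70 × 0.0281413 = 0.0196989
Marginal: 0.00555785 + 0.00311886 + 0.0196989 = 0.0283756
So the posterior for Cluster B is 0.00311886 / 0.0283756 ≈ 0.110.

0.110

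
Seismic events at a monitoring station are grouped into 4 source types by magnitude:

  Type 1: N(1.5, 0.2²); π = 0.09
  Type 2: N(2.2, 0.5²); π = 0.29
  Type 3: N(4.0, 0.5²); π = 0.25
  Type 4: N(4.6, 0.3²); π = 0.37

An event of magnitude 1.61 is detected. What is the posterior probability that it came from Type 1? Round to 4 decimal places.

Apply Bayes' rule: the posterior for each component is proportional to its prior times its likelihood at x.
Component likelihoods at x = 1.61:
  L_1 = (1/(0.2·√(2π)))·exp(−(1.61−1.5)²/(2·0.2²)) = 1.994711·exp(-0.15125) = 1.71472
  L_2 = (1/(0.5·√(2π)))·exp(−(1.61−2.2)²/(2·0.5²)) = 0.797885·exp(-0.69620) = 0.397726
  L_3 = (1/(0.5·√(2π)))·exp(−(1.61−4.0)²/(2·0.5²)) = 0.797885·exp(-11.42420) = 8.71913e-06
  L_4 = (1/(0.3·√(2π)))·exp(−(1.61−4.6)²/(2·0.3²)) = 1.329808·exp(-49.66722) = 3.57757e-22
Weight by the priors:
  π_1·L_1 = 0.09 × 1.71472 = 0.154325
  π_2·L_2 = 0.29 × 0.397726 = 0.115341
  π_3·L_3 = 0.25 × 8.71913e-06 = 2.17978e-06
  π_4·L_4 = 0.37 × 3.57757e-22 = 1.3237e-22
Evidence: 0.154325 + 0.115341 + 2.17978e-06 + 1.3237e-22 = 0.269668
P(Type 1 | 1.61) = 0.154325 / 0.269668 ≈ 0.5723

0.5723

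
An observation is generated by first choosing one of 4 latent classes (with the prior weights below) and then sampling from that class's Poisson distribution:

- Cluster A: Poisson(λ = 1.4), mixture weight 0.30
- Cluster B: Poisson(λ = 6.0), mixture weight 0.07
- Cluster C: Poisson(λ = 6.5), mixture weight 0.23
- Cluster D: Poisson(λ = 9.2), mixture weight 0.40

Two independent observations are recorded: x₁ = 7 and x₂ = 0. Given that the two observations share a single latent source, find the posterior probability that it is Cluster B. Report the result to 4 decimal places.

0.2039

By Bayes' theorem, P(k | x) = w_k f_k(x) / Σ_j w_j f_j(x).
Since both observations come from the same component, the likelihood for component k is f_k(x₁)·f_k(x₂).
  f_A = [0.000515767] × [0.246597] = 0.000127187
  f_B = [0.137677] × [0.00247875] = 0.000341267
  f_C = [0.146234] × [0.00150344] = 0.000219854
  f_D = [0.111834] × [0.000101039] = 1.12997e-05
Unnormalised posteriors:
  w_A·f_A = 0.30 × 0.000127187 = 3.8156e-05
  w_B·f_B = 0.07 × 0.000341267 = 2.38887e-05
  w_C·f_C = 0.23 × 0.000219854 = 5.05665e-05
  w_D·f_D = 0.40 × 1.12997e-05 = 4.51987e-06
Marginal: 3.8156e-05 + 2.38887e-05 + 5.05665e-05 + 4.51987e-06 = 0.000117131
Responsibility of Cluster B: 2.38887e-05 / 0.000117131 ≈ 0.2039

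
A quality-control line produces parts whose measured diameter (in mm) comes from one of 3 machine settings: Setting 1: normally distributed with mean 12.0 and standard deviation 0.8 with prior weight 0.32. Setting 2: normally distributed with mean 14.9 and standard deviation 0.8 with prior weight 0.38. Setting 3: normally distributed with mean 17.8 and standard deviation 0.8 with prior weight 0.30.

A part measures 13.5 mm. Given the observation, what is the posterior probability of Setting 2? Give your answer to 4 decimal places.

The responsibility of component k is P(Z=k) f_k(x) divided by Σ_j P(Z=j) f_j(x).
Evaluate each component's likelihood at the observed value:
  L_1 = (1/(0.8·√(2π)))·exp(−(13.5−12.0)²/(2·0.8²)) = 0.498678·exp(-1.75781) = 0.0859828
  L_2 = (1/(0.8·√(2π)))·exp(−(13.5−14.9)²/(2·0.8²)) = 0.498678·exp(-1.53125) = 0.107847
  L_3 = (1/(0.8·√(2π)))·exp(−(13.5−17.8)²/(2·0.8²)) = 0.498678·exp(-14.44531) = 2.65644e-07
Prior × likelihood for each component:
  P(Z=1)·L_1 = 0.32 × 0.0859828 = 0.0275145
  P(Z=2)·L_2 = 0.38 × 0.107847 = 0.0409817
  P(Z=3)·L_3 = 0.30 × 2.65644e-07 = 7.96933e-08
Denominator: 0.0275145 + 0.0409817 + 7.96933e-08 = 0.0684963
So the posterior for Setting 2 is 0.0409817 / 0.0684963 ≈ 0.5983.

0.5983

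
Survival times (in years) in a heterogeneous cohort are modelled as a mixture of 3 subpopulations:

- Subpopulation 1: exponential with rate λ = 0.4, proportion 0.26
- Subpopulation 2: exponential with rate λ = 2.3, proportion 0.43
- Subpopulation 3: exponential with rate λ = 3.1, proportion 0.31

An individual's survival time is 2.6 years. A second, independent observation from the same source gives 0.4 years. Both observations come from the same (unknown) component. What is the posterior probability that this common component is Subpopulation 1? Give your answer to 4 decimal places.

0.8301

The responsibility of component k is π_k f_k(x) divided by Σ_j π_j f_j(x).
Since both observations come from the same component, the likelihood for component k is f_k(x₁)·f_k(x₂).
  p_1 = [0.141382] × [0.340858] = 0.0481911
  p_2 = [0.0058163] × [0.916594] = 0.00533118
  p_3 = [0.000979373] × [0.897091] = 0.000878587
Weight by the priors:
  π_1·p_1 = 0.26 × 0.0481911 = 0.0125297
  π_2·p_2 = 0.43 × 0.00533118 = 0.00229241
  π_3·p_3 = 0.31 × 0.000878587 = 0.000272362
Evidence: 0.0125297 + 0.00229241 + 0.000272362 = 0.0150945
So the posterior for Subpopulation 1 is 0.0125297 / 0.0150945 ≈ 0.8301.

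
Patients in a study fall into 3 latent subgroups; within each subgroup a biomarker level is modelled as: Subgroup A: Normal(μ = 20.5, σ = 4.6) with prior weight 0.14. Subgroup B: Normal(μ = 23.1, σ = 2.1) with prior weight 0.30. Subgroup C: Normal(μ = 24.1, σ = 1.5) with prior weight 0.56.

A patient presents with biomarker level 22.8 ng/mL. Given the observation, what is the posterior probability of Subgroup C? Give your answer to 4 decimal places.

0.6038

Posterior ∝ prior × likelihood, so P(k | x) ∝ π_k f_k(x); normalise over all components.
Evaluate each component's likelihood at the observed value:
  p_A = (1/(4.6·√(2π)))·exp(−(22.8−20.5)²/(2·4.6²)) = 0.086727·exp(-0.12500) = 0.0765359
  p_B = (1/(2.1·√(2π)))·exp(−(22.8−23.1)²/(2·2.1²)) = 0.189973·exp(-0.01020) = 0.188044
  p_C = (1/(1.5·√(2π)))·exp(−(22.8−24.1)²/(2·1.5²)) = 0.265962·exp(-0.37556) = 0.182691
Prior × likelihood for each component:
  π_A·p_A = 0.14 × 0.0765359 = 0.010715
  π_B·p_B = 0.30 × 0.188044 = 0.0564132
  π_C·p_C = 0.56 × 0.182691 = 0.102307
Sum: 0.010715 + 0.0564132 + 0.102307 = 0.169435
So the posterior for Subgroup C is 0.102307 / 0.169435 ≈ 0.6038.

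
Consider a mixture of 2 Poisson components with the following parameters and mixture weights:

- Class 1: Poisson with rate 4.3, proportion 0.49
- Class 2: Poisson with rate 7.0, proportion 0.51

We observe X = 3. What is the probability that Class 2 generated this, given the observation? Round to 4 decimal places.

Apply Bayes' rule: the posterior for each component is proportional to its prior times its likelihood at x.
Poisson probabilities:
  f_1 = 0.179799
  f_2 = 0.0521293
Prior × likelihood for each component:
  π_1·f_1 = 0.49 × 0.179799 = 0.0881016
  π_2·f_2 = 0.51 × 0.0521293 = 0.0265859
Sum: 0.0881016 + 0.0265859 = 0.114688
So the posterior for Class 2 is 0.0265859 / 0.114688 ≈ 0.2318.

0.2318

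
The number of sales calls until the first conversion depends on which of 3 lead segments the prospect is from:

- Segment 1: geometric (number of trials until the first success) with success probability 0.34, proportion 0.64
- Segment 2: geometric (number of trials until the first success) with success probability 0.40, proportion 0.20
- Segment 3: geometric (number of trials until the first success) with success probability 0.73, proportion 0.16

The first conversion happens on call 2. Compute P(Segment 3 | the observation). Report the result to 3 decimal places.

0.141

Apply Bayes' rule: the posterior for each component is proportional to its prior times its likelihood at x.
Evaluate each component's likelihood at the observed value:
  p_1 = 0.2244
  p_2 = 0.24
  p_3 = 0.1971
Weight by the priors:
  π_1·p_1 = 0.64 × 0.2244 = 0.143616
  π_2·p_2 = 0.20 × 0.24 = 0.048
  π_3·p_3 = 0.16 × 0.1971 = 0.031536
Evidence: 0.143616 + 0.048 + 0.031536 = 0.223152
So the posterior for Segment 3 is 0.031536 / 0.223152 ≈ 0.141.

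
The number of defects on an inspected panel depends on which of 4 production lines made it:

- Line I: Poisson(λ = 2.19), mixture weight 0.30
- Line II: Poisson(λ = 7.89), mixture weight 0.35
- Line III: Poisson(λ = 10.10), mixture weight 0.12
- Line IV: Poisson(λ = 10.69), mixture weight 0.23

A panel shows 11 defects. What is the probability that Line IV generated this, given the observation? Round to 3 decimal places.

By Bayes' theorem, P(k | x) = P(Z=k) f_k(x) / Σ_j P(Z=j) f_j(x).
Poisson probabilities:
  p_I = e^(−2.19)·2.19^11/11! = 1.55821e-05
  p_II = e^(−7.89)·7.89^11/11! = 0.0692003
  p_III = e^(−10.10)·10.10^11/11! = 0.114817
  p_IV = e^(−10.69)·10.69^11/11! = 0.118848
Weight by the priors:
  P(Z=I)·p_I = 0.30 × 1.55821e-05 = 4.67462e-06
  P(Z=II)·p_II = 0.35 × 0.0692003 = 0.0242201
  P(Z=III)·p_III = 0.12 × 0.114817 = 0.013778
  P(Z=IV)·p_IV = 0.23 × 0.118848 = 0.027335
Evidence: 4.67462e-06 + 0.0242201 + 0.013778 + 0.027335 = 0.0653378
P(Line IV | the observation) ≈ 0.418

0.418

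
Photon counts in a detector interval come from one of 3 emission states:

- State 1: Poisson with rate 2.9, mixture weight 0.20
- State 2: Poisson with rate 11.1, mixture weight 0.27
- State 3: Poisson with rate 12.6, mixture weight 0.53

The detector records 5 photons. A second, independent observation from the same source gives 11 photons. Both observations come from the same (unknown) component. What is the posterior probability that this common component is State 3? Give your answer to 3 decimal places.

Posterior ∝ prior × likelihood, so P(k | x) ∝ π_k f_k(x); normalise over all components.
Since both observations come from the same component, the likelihood for component k is f_k(x₁)·f_k(x₂).
  L_1 = [0.0940491] × [0.000168178] = 1.5817e-05
  L_2 = [0.021221] × [0.119324] = 0.00253217
  L_3 = [0.00892403] × [0.107352] = 0.000958012
Multiply by the mixture weights:
  π_1·L_1 = 0.20 × 1.5817e-05 = 3.16339e-06
  π_2·L_2 = 0.27 × 0.00253217 = 0.000683686
  π_3·L_3 = 0.53 × 0.000958012 = 0.000507746
Sum: 3.16339e-06 + 0.000683686 + 0.000507746 = 0.0011946
Responsibility of State 3: 0.000507746 / 0.0011946 ≈ 0.425

0.425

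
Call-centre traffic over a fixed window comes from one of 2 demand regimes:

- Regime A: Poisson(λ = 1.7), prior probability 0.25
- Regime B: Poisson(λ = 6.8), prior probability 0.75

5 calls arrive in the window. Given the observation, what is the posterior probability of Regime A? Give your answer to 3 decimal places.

0.051

By Bayes' theorem, P(k | x) = π_k f_k(x) / Σ_j π_j f_j(x).
Component likelihoods at x = 5 calls:
  p_A = e^(−1.7)·1.7^5/5! = 0.0216154
  p_B = e^(−6.8)·6.8^5/5! = 0.134946
Weight by the priors:
  π_A·p_A = 0.25 × 0.0216154 = 0.00540384
  π_B·p_B = 0.75 × 0.134946 = 0.10121
Denominator: 0.00540384 + 0.10121 = 0.106614
P(Regime A | data) = 0.00540384 / 0.106614 ≈ 0.051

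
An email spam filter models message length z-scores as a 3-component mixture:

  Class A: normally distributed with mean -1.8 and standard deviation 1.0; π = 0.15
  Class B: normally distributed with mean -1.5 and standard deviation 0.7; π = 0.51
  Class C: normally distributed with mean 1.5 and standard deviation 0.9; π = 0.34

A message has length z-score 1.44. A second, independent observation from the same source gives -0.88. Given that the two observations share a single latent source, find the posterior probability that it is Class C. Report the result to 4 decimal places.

Apply Bayes' rule: the posterior for each component is proportional to its prior times its likelihood at x.
Since both observations come from the same component, the likelihood for component k is f_k(x₁)·f_k(x₂).
  f_A = [(1/(1.0·√(2π)))·exp(−(1.44−-1.8)²/(2·1.0²)) = 0.398942·exp(-5.24880) = 0.00209597] × [0.261286] = 0.000547648
  f_B = [(1/(0.7·√(2π)))·exp(−(1.44−-1.5)²/(2·0.7²)) = 0.569918·exp(-8.82000) = 8.42044e-05] × [0.385001] = 3.24188e-05
  f_C = [(1/(0.9·√(2π)))·exp(−(1.44−1.5)²/(2·0.9²)) = 0.443269·exp(-0.00222) = 0.442285] × [0.0134319] = 0.00594074
Weight by the priors:
  P(Z=A)·f_A = 0.15 × 0.000547648 = 8.21473e-05
  P(Z=B)·f_B = 0.51 × 3.24188e-05 = 1.65336e-05
  P(Z=C)·f_C = 0.34 × 0.00594074 = 0.00201985
Marginal: 8.21473e-05 + 1.65336e-05 + 0.00201985 = 0.00211853
Responsibility of Class C: 0.00201985 / 0.00211853 ≈ 0.9534

0.9534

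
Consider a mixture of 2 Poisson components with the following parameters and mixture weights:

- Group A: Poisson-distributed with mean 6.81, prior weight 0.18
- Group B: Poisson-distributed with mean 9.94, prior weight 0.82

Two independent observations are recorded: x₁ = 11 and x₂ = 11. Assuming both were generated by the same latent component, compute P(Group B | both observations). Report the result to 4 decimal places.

0.9728

By Bayes' theorem, P(k | x) = π_k f_k(x) / Σ_j π_j f_j(x).
Since both observations come from the same component, the likelihood for component k is f_k(x₁)·f_k(x₂).
  L_A = [e^(−6.81)·6.81^11/11! = 0.0403568] × [0.0403568] = 0.00162867
  L_B = [e^(−9.94)·9.94^11/11! = 0.113034] × [0.113034] = 0.0127766
Multiply by the mixture weights:
  π_A·L_A = 0.18 × 0.00162867 = 0.000293161
  π_B·L_B = 0.82 × 0.0127766 = 0.0104768
Sum: 0.000293161 + 0.0104768 = 0.01077
So the posterior for Group B is 0.0104768 / 0.01077 ≈ 0.9728.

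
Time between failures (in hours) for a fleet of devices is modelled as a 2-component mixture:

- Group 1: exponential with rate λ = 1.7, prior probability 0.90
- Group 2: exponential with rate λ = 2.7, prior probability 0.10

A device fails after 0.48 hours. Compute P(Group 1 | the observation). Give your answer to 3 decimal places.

Apply Bayes' rule: the posterior for each component is proportional to its prior times its likelihood at x.
Exponential densities:
  p_1 = 0.751735
  p_2 = 0.738785
Multiply by the mixture weights:
  π_1·p_1 = 0.90 × 0.751735 = 0.676561
  π_2·p_2 = 0.10 × 0.738785 = 0.0738785
Sum: 0.676561 + 0.0738785 = 0.75044
P(Group 1 | 0.48 hours) ≈ 0.902

0.902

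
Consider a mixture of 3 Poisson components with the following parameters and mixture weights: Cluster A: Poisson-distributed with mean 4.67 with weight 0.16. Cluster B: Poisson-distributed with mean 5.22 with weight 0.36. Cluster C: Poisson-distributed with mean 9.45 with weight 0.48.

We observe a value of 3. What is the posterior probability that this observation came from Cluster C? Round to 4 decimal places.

P(component k | x) = π_k·f_k(x) / marginal(x), where marginal(x) = Σ_j π_j·f_j(x).
Evaluate each component's likelihood at the observed value:
  p_A = e^(−4.67)·4.67^3/3! = 0.15909
  p_B = e^(−5.22)·5.22^3/3! = 0.128187
  p_C = e^(−9.45)·9.45^3/3! = 0.0110678
Multiply by the mixture weights:
  π_A·p_A = 0.16 × 0.15909 = 0.0254545
  π_B·p_B = 0.36 × 0.128187 = 0.0461472
  π_C·p_C = 0.48 × 0.0110678 = 0.00531254
Denominator: 0.0254545 + 0.0461472 + 0.00531254 = 0.0769142
P(Cluster C | x) = 0.00531254 / 0.0769142 ≈ 0.0691

0.0691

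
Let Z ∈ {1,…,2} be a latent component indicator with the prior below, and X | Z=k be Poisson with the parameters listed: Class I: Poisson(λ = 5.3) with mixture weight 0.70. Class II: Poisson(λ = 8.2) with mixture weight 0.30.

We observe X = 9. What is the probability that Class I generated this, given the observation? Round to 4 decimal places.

By Bayes' theorem, P(k | x) = P(Z=k) f_k(x) / Σ_j P(Z=j) f_j(x).
Poisson probabilities:
  f_I = 0.0453899
  f_II = 0.126866
Unnormalised posteriors:
  P(Z=I)·f_I = 0.70 × 0.0453899 = 0.0317729
  P(Z=II)·f_II = 0.30 × 0.126866 = 0.0380599
Sum: 0.0317729 + 0.0380599 = 0.0698329
So the posterior for Class I is 0.0317729 / 0.0698329 ≈ 0.4550.

0.4550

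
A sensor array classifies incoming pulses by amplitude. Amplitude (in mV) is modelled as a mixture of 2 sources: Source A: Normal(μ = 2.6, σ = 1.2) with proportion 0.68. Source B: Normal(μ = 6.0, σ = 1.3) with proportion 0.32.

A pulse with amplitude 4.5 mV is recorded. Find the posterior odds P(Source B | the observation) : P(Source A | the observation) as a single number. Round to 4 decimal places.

0.7819

Posterior odds = (π_i f_i(x)) / (π_j f_j(x)); the normalising sum cancels.
Evaluate each component's likelihood at the observed value:
  f_A = 0.0949189
  f_B = 0.157712
0.0504679 / 0.0645449 ≈ 0.7819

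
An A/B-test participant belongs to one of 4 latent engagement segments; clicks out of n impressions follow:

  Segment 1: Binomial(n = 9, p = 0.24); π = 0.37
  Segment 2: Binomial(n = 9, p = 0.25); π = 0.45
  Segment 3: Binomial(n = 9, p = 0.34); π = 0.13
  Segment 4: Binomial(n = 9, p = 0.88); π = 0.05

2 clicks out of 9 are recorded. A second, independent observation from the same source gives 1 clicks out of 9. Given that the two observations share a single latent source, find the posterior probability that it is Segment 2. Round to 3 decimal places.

By Bayes' theorem, P(k | x) = P(Z=k) f_k(x) / Σ_j P(Z=j) f_j(x).
Since both observations come from the same component, the likelihood for component k is f_k(x₁)·f_k(x₂).
  L_1 = [C(9,2)·0.24^2·0.76^7 = 36·0.0576·0.146452 = 0.303683] × [0.240416] = 0.07301
  L_2 = [C(9,2)·0.25^2·0.75^7 = 36·0.0625·0.133484 = 0.300339] × [0.225254] = 0.0676525
  L_3 = [C(9,2)·0.34^2·0.66^7 = 36·0.1156·0.0545516 = 0.227022] × [0.110172] = 0.0250116
  L_4 = [C(9,2)·0.88^2·0.12^7 = 36·0.7744·3.58318e-07 = 9.98933e-06] × [3.40546e-07] = 3.40182e-12
Unnormalised posteriors:
  P(Z=1)·L_1 = 0.37 × 0.07301 = 0.0270137
  P(Z=2)·L_2 = 0.45 × 0.0676525 = 0.0304436
  P(Z=3)·L_3 = 0.13 × 0.0250116 = 0.0032515
  P(Z=4)·L_4 = 0.05 × 3.40182e-12 = 1.70091e-13
Denominator: 0.0270137 + 0.0304436 + 0.0032515 + 1.70091e-13 = 0.0607089
P(Segment 2 | x₁, x₂) ≈ 0.501

0.501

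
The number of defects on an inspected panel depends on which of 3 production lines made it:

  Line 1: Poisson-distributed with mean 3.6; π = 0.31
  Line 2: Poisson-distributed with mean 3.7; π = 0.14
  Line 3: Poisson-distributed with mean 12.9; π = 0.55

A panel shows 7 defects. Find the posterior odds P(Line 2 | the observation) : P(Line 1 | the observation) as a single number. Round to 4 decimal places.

The posterior odds equal the prior odds times the likelihood ratio: (P(Z=i)/P(Z=j))·(f_i(x)/f_j(x)).
Poisson probabilities:
  p_1 = 0.0424841
  p_2 = 0.0465685
  p_3 = 0.0294645
0.00651959 / 0.0131701 ≈ 0.4950

0.4950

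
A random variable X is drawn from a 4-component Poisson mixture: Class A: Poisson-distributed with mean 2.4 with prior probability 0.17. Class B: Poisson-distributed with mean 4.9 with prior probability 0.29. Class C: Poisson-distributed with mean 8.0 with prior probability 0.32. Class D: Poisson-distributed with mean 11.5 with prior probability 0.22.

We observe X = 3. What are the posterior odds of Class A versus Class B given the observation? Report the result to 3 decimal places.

0.839

The posterior odds equal the prior odds times the likelihood ratio: (P(Z=i)/P(Z=j))·(f_i(x)/f_j(x)).
Evaluate each component's likelihood at the observed value:
  p_A = e^(−2.4)·2.4^3/3! = 0.209014
  p_B = e^(−4.9)·4.9^3/3! = 0.146014
  p_C = e^(−8.0)·8.0^3/3! = 0.0286261
  p_D = e^(−11.5)·11.5^3/3! = 0.00256777
0.0355324 / 0.042344 ≈ 0.839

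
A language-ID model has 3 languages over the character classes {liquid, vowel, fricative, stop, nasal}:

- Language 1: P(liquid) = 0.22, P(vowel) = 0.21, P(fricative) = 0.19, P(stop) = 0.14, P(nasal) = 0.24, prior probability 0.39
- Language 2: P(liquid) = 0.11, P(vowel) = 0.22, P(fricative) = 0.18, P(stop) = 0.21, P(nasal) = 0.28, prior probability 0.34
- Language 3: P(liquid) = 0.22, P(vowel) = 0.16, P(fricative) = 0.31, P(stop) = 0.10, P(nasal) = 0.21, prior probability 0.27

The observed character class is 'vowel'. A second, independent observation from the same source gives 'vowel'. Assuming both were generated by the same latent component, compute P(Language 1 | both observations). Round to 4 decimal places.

0.4240

Apply Bayes' rule: the posterior for each component is proportional to its prior times its likelihood at x.
Since both observations come from the same component, the likelihood for component k is f_k(x₁)·f_k(x₂).
  f_1 = [0.21] × [0.21] = 0.0441
  f_2 = [0.22] × [0.22] = 0.0484
  f_3 = [0.16] × [0.16] = 0.0256
Multiply by the mixture weights:
  w_1·f_1 = 0.39 × 0.0441 = 0.017199
  w_2·f_2 = 0.34 × 0.0484 = 0.016456
  w_3·f_3 = 0.27 × 0.0256 = 0.006912
Marginal: 0.017199 + 0.016456 + 0.006912 = 0.040567
So the posterior for Language 1 is 0.017199 / 0.040567 ≈ 0.4240.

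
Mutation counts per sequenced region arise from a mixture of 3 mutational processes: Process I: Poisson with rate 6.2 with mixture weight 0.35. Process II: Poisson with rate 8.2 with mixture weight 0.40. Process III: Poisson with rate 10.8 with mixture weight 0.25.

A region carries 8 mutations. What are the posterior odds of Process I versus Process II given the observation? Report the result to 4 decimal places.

The posterior odds equal the prior odds times the likelihood ratio: (w_i/w_j)·(f_i(x)/f_j(x)).
Component likelihoods at x = 8 mutations:
  p_I = 0.109897
  p_II = 0.139244
  p_III = 0.093646
Posterior odds = (w_I·p_I) / (w_II·p_II) = (0.35·0.109897) / (0.40·0.139244) = 0.0384641 / 0.0556975 ≈ 0.6906

0.6906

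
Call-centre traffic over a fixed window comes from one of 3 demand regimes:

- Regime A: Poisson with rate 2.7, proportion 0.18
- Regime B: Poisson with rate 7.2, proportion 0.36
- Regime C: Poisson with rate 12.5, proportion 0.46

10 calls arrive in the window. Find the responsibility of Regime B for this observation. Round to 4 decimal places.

The responsibility of component k is w_k f_k(x) divided by Σ_j w_j f_j(x).
Component likelihoods at x = 10 calls:
  f_A = e^(−2.7)·2.7^10/10! = 0.000381311
  f_B = e^(−7.2)·7.2^10/10! = 0.0770268
  f_C = e^(−12.5)·12.5^10/10! = 0.0956436
Multiply by the mixture weights:
  w_A·f_A = 0.18 × 0.000381311 = 6.8636e-05
  w_B·f_B = 0.36 × 0.0770268 = 0.0277296
  w_C·f_C = 0.46 × 0.0956436 = 0.0439961
Denominator: 6.8636e-05 + 0.0277296 + 0.0439961 = 0.0717943
P(Regime B | x) = 0.0277296 / 0.0717943 ≈ 0.3862

0.3862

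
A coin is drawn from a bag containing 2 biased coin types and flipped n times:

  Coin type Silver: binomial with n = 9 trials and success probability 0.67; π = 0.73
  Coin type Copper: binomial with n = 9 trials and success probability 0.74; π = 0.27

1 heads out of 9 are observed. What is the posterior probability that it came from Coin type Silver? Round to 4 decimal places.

Apply Bayes' rule: the posterior for each component is proportional to its prior times its likelihood at x.
Evaluate each component's likelihood at the observed value:
  f_Silver = 0.000848064
  f_Copper = 0.000139079
Weight by the priors:
  w_Silver·f_Silver = 0.73 × 0.000848064 = 0.000619087
  w_Copper·f_Copper = 0.27 × 0.000139079 = 3.75513e-05
Marginal: 0.000619087 + 3.75513e-05 = 0.000656638
P(Coin type Silver | 1 heads out of 9) = 0.000619087 / 0.000656638 ≈ 0.9428

0.9428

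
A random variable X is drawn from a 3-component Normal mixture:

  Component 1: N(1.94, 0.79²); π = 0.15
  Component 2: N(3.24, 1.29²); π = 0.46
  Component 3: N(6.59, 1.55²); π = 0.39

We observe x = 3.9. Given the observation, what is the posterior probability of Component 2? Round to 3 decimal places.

Posterior ∝ prior × likelihood, so P(k | x) ∝ π_k f_k(x); normalise over all components.
Normal densities:
  p_1 = (1/(0.79·√(2π)))·exp(−(3.9−1.94)²/(2·0.79²)) = 0.504990·exp(-3.07771) = 0.0232621
  p_2 = (1/(1.29·√(2π)))·exp(−(3.9−3.24)²/(2·1.29²)) = 0.309258·exp(-0.13088) = 0.271318
  p_3 = (1/(1.55·√(2π)))·exp(−(3.9−6.59)²/(2·1.55²)) = 0.257382·exp(-1.50595) = 0.0570889
Unnormalised posteriors:
  π_1·p_1 = 0.15 × 0.0232621 = 0.00348932
  π_2·p_2 = 0.46 × 0.271318 = 0.124806
  π_3·p_3 = 0.39 × 0.0570889 = 0.0222647
Sum: 0.00348932 + 0.124806 + 0.0222647 = 0.15056
P(Component 2 | data) = 0.124806 / 0.15056 ≈ 0.829

0.829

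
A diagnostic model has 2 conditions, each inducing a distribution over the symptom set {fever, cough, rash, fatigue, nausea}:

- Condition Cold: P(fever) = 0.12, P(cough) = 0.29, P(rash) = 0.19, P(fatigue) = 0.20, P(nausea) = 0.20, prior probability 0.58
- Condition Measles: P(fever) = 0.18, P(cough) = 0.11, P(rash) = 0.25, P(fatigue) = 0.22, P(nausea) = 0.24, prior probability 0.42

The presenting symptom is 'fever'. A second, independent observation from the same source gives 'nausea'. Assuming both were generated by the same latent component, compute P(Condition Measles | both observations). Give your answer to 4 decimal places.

0.5659

Posterior ∝ prior × likelihood, so P(k | x) ∝ π_k f_k(x); normalise over all components.
Since both observations come from the same component, the likelihood for component k is f_k(x₁)·f_k(x₂).
  f_Cold = [P(fever | comp) = 0.12] × [0.2] = 0.024
  f_Measles = [P(fever | comp) = 0.18] × [0.24] = 0.0432
Prior × likelihood for each component:
  π_Cold·f_Cold = 0.58 × 0.024 = 0.01392
  π_Measles·f_Measles = 0.42 × 0.0432 = 0.018144
Marginal: 0.01392 + 0.018144 = 0.032064
P(Condition Measles | data) ≈ 0.5659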